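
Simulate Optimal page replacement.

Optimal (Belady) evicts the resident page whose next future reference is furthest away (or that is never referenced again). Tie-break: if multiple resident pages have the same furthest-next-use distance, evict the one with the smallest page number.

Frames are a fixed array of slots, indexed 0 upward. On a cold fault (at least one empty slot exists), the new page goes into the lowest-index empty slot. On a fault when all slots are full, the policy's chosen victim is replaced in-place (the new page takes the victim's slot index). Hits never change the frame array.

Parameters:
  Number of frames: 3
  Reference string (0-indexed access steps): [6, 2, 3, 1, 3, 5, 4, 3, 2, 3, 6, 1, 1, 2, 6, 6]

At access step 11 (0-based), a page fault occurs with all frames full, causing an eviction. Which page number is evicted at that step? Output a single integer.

Step 0: ref 6 -> FAULT, frames=[6,-,-]
Step 1: ref 2 -> FAULT, frames=[6,2,-]
Step 2: ref 3 -> FAULT, frames=[6,2,3]
Step 3: ref 1 -> FAULT, evict 6, frames=[1,2,3]
Step 4: ref 3 -> HIT, frames=[1,2,3]
Step 5: ref 5 -> FAULT, evict 1, frames=[5,2,3]
Step 6: ref 4 -> FAULT, evict 5, frames=[4,2,3]
Step 7: ref 3 -> HIT, frames=[4,2,3]
Step 8: ref 2 -> HIT, frames=[4,2,3]
Step 9: ref 3 -> HIT, frames=[4,2,3]
Step 10: ref 6 -> FAULT, evict 3, frames=[4,2,6]
Step 11: ref 1 -> FAULT, evict 4, frames=[1,2,6]
At step 11: evicted page 4

Answer: 4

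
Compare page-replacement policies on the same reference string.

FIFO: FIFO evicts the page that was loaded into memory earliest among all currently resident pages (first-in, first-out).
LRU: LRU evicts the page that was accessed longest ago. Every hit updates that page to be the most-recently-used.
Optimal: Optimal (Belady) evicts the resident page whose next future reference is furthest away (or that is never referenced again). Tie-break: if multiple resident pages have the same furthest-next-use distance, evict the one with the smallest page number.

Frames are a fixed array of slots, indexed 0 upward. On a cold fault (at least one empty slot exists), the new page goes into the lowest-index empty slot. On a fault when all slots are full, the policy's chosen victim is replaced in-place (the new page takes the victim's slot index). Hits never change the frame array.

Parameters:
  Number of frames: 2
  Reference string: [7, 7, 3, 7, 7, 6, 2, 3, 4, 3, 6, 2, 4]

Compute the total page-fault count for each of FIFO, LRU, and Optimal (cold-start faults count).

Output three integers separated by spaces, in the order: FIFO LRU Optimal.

Answer: 9 9 7

Derivation:
--- FIFO ---
  step 0: ref 7 -> FAULT, frames=[7,-] (faults so far: 1)
  step 1: ref 7 -> HIT, frames=[7,-] (faults so far: 1)
  step 2: ref 3 -> FAULT, frames=[7,3] (faults so far: 2)
  step 3: ref 7 -> HIT, frames=[7,3] (faults so far: 2)
  step 4: ref 7 -> HIT, frames=[7,3] (faults so far: 2)
  step 5: ref 6 -> FAULT, evict 7, frames=[6,3] (faults so far: 3)
  step 6: ref 2 -> FAULT, evict 3, frames=[6,2] (faults so far: 4)
  step 7: ref 3 -> FAULT, evict 6, frames=[3,2] (faults so far: 5)
  step 8: ref 4 -> FAULT, evict 2, frames=[3,4] (faults so far: 6)
  step 9: ref 3 -> HIT, frames=[3,4] (faults so far: 6)
  step 10: ref 6 -> FAULT, evict 3, frames=[6,4] (faults so far: 7)
  step 11: ref 2 -> FAULT, evict 4, frames=[6,2] (faults so far: 8)
  step 12: ref 4 -> FAULT, evict 6, frames=[4,2] (faults so far: 9)
  FIFO total faults: 9
--- LRU ---
  step 0: ref 7 -> FAULT, frames=[7,-] (faults so far: 1)
  step 1: ref 7 -> HIT, frames=[7,-] (faults so far: 1)
  step 2: ref 3 -> FAULT, frames=[7,3] (faults so far: 2)
  step 3: ref 7 -> HIT, frames=[7,3] (faults so far: 2)
  step 4: ref 7 -> HIT, frames=[7,3] (faults so far: 2)
  step 5: ref 6 -> FAULT, evict 3, frames=[7,6] (faults so far: 3)
  step 6: ref 2 -> FAULT, evict 7, frames=[2,6] (faults so far: 4)
  step 7: ref 3 -> FAULT, evict 6, frames=[2,3] (faults so far: 5)
  step 8: ref 4 -> FAULT, evict 2, frames=[4,3] (faults so far: 6)
  step 9: ref 3 -> HIT, frames=[4,3] (faults so far: 6)
  step 10: ref 6 -> FAULT, evict 4, frames=[6,3] (faults so far: 7)
  step 11: ref 2 -> FAULT, evict 3, frames=[6,2] (faults so far: 8)
  step 12: ref 4 -> FAULT, evict 6, frames=[4,2] (faults so far: 9)
  LRU total faults: 9
--- Optimal ---
  step 0: ref 7 -> FAULT, frames=[7,-] (faults so far: 1)
  step 1: ref 7 -> HIT, frames=[7,-] (faults so far: 1)
  step 2: ref 3 -> FAULT, frames=[7,3] (faults so far: 2)
  step 3: ref 7 -> HIT, frames=[7,3] (faults so far: 2)
  step 4: ref 7 -> HIT, frames=[7,3] (faults so far: 2)
  step 5: ref 6 -> FAULT, evict 7, frames=[6,3] (faults so far: 3)
  step 6: ref 2 -> FAULT, evict 6, frames=[2,3] (faults so far: 4)
  step 7: ref 3 -> HIT, frames=[2,3] (faults so far: 4)
  step 8: ref 4 -> FAULT, evict 2, frames=[4,3] (faults so far: 5)
  step 9: ref 3 -> HIT, frames=[4,3] (faults so far: 5)
  step 10: ref 6 -> FAULT, evict 3, frames=[4,6] (faults so far: 6)
  step 11: ref 2 -> FAULT, evict 6, frames=[4,2] (faults so far: 7)
  step 12: ref 4 -> HIT, frames=[4,2] (faults so far: 7)
  Optimal total faults: 7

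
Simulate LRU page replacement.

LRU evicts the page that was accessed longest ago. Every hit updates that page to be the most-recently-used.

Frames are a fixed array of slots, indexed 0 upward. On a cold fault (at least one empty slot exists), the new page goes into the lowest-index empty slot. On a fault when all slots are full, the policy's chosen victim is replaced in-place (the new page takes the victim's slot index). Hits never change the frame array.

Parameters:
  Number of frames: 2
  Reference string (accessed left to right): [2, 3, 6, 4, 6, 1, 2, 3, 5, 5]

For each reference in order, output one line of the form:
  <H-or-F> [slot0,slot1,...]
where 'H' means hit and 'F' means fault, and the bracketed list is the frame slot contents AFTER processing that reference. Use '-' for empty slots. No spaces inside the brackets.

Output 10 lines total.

F [2,-]
F [2,3]
F [6,3]
F [6,4]
H [6,4]
F [6,1]
F [2,1]
F [2,3]
F [5,3]
H [5,3]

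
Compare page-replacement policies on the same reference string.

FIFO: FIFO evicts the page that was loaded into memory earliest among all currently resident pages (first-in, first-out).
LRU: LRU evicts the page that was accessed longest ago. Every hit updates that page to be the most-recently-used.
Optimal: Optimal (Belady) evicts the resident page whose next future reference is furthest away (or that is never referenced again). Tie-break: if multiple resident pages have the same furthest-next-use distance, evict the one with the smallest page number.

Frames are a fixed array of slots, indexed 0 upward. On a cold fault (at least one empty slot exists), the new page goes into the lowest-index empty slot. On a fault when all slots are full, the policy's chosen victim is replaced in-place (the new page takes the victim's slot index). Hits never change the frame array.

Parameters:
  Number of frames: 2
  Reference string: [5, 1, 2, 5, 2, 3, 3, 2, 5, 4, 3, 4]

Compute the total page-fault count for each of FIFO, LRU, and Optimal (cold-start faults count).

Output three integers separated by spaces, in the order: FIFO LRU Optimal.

Answer: 9 8 6

Derivation:
--- FIFO ---
  step 0: ref 5 -> FAULT, frames=[5,-] (faults so far: 1)
  step 1: ref 1 -> FAULT, frames=[5,1] (faults so far: 2)
  step 2: ref 2 -> FAULT, evict 5, frames=[2,1] (faults so far: 3)
  step 3: ref 5 -> FAULT, evict 1, frames=[2,5] (faults so far: 4)
  step 4: ref 2 -> HIT, frames=[2,5] (faults so far: 4)
  step 5: ref 3 -> FAULT, evict 2, frames=[3,5] (faults so far: 5)
  step 6: ref 3 -> HIT, frames=[3,5] (faults so far: 5)
  step 7: ref 2 -> FAULT, evict 5, frames=[3,2] (faults so far: 6)
  step 8: ref 5 -> FAULT, evict 3, frames=[5,2] (faults so far: 7)
  step 9: ref 4 -> FAULT, evict 2, frames=[5,4] (faults so far: 8)
  step 10: ref 3 -> FAULT, evict 5, frames=[3,4] (faults so far: 9)
  step 11: ref 4 -> HIT, frames=[3,4] (faults so far: 9)
  FIFO total faults: 9
--- LRU ---
  step 0: ref 5 -> FAULT, frames=[5,-] (faults so far: 1)
  step 1: ref 1 -> FAULT, frames=[5,1] (faults so far: 2)
  step 2: ref 2 -> FAULT, evict 5, frames=[2,1] (faults so far: 3)
  step 3: ref 5 -> FAULT, evict 1, frames=[2,5] (faults so far: 4)
  step 4: ref 2 -> HIT, frames=[2,5] (faults so far: 4)
  step 5: ref 3 -> FAULT, evict 5, frames=[2,3] (faults so far: 5)
  step 6: ref 3 -> HIT, frames=[2,3] (faults so far: 5)
  step 7: ref 2 -> HIT, frames=[2,3] (faults so far: 5)
  step 8: ref 5 -> FAULT, evict 3, frames=[2,5] (faults so far: 6)
  step 9: ref 4 -> FAULT, evict 2, frames=[4,5] (faults so far: 7)
  step 10: ref 3 -> FAULT, evict 5, frames=[4,3] (faults so far: 8)
  step 11: ref 4 -> HIT, frames=[4,3] (faults so far: 8)
  LRU total faults: 8
--- Optimal ---
  step 0: ref 5 -> FAULT, frames=[5,-] (faults so far: 1)
  step 1: ref 1 -> FAULT, frames=[5,1] (faults so far: 2)
  step 2: ref 2 -> FAULT, evict 1, frames=[5,2] (faults so far: 3)
  step 3: ref 5 -> HIT, frames=[5,2] (faults so far: 3)
  step 4: ref 2 -> HIT, frames=[5,2] (faults so far: 3)
  step 5: ref 3 -> FAULT, evict 5, frames=[3,2] (faults so far: 4)
  step 6: ref 3 -> HIT, frames=[3,2] (faults so far: 4)
  step 7: ref 2 -> HIT, frames=[3,2] (faults so far: 4)
  step 8: ref 5 -> FAULT, evict 2, frames=[3,5] (faults so far: 5)
  step 9: ref 4 -> FAULT, evict 5, frames=[3,4] (faults so far: 6)
  step 10: ref 3 -> HIT, frames=[3,4] (faults so far: 6)
  step 11: ref 4 -> HIT, frames=[3,4] (faults so far: 6)
  Optimal total faults: 6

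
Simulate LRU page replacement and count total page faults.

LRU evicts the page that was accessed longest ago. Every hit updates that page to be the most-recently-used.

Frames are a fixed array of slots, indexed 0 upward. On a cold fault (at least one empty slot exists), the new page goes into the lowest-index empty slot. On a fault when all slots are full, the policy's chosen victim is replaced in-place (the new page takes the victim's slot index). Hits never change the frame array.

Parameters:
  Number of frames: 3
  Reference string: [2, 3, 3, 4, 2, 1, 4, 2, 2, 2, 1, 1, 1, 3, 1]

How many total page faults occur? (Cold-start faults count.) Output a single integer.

Step 0: ref 2 → FAULT, frames=[2,-,-]
Step 1: ref 3 → FAULT, frames=[2,3,-]
Step 2: ref 3 → HIT, frames=[2,3,-]
Step 3: ref 4 → FAULT, frames=[2,3,4]
Step 4: ref 2 → HIT, frames=[2,3,4]
Step 5: ref 1 → FAULT (evict 3), frames=[2,1,4]
Step 6: ref 4 → HIT, frames=[2,1,4]
Step 7: ref 2 → HIT, frames=[2,1,4]
Step 8: ref 2 → HIT, frames=[2,1,4]
Step 9: ref 2 → HIT, frames=[2,1,4]
Step 10: ref 1 → HIT, frames=[2,1,4]
Step 11: ref 1 → HIT, frames=[2,1,4]
Step 12: ref 1 → HIT, frames=[2,1,4]
Step 13: ref 3 → FAULT (evict 4), frames=[2,1,3]
Step 14: ref 1 → HIT, frames=[2,1,3]
Total faults: 5

Answer: 5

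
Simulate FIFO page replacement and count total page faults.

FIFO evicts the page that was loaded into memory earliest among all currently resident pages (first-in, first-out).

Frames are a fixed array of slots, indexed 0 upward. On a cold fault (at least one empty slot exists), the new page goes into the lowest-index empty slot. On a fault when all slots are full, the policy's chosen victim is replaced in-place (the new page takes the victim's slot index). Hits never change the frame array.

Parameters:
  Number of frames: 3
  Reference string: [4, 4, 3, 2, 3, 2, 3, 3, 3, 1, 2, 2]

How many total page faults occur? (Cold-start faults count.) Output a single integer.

Step 0: ref 4 → FAULT, frames=[4,-,-]
Step 1: ref 4 → HIT, frames=[4,-,-]
Step 2: ref 3 → FAULT, frames=[4,3,-]
Step 3: ref 2 → FAULT, frames=[4,3,2]
Step 4: ref 3 → HIT, frames=[4,3,2]
Step 5: ref 2 → HIT, frames=[4,3,2]
Step 6: ref 3 → HIT, frames=[4,3,2]
Step 7: ref 3 → HIT, frames=[4,3,2]
Step 8: ref 3 → HIT, frames=[4,3,2]
Step 9: ref 1 → FAULT (evict 4), frames=[1,3,2]
Step 10: ref 2 → HIT, frames=[1,3,2]
Step 11: ref 2 → HIT, frames=[1,3,2]
Total faults: 4

Answer: 4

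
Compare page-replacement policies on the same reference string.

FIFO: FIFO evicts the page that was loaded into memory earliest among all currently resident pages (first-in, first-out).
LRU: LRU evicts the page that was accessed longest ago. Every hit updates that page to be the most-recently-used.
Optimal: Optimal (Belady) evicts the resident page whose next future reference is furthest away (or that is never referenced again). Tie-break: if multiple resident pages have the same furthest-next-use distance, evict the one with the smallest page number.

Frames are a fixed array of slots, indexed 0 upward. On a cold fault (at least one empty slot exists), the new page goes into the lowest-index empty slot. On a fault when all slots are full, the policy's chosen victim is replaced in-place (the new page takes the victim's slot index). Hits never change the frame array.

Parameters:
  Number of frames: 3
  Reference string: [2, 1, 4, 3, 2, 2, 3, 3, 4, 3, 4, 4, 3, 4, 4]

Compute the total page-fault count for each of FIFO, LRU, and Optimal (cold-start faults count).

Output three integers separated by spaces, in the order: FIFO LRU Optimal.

--- FIFO ---
  step 0: ref 2 -> FAULT, frames=[2,-,-] (faults so far: 1)
  step 1: ref 1 -> FAULT, frames=[2,1,-] (faults so far: 2)
  step 2: ref 4 -> FAULT, frames=[2,1,4] (faults so far: 3)
  step 3: ref 3 -> FAULT, evict 2, frames=[3,1,4] (faults so far: 4)
  step 4: ref 2 -> FAULT, evict 1, frames=[3,2,4] (faults so far: 5)
  step 5: ref 2 -> HIT, frames=[3,2,4] (faults so far: 5)
  step 6: ref 3 -> HIT, frames=[3,2,4] (faults so far: 5)
  step 7: ref 3 -> HIT, frames=[3,2,4] (faults so far: 5)
  step 8: ref 4 -> HIT, frames=[3,2,4] (faults so far: 5)
  step 9: ref 3 -> HIT, frames=[3,2,4] (faults so far: 5)
  step 10: ref 4 -> HIT, frames=[3,2,4] (faults so far: 5)
  step 11: ref 4 -> HIT, frames=[3,2,4] (faults so far: 5)
  step 12: ref 3 -> HIT, frames=[3,2,4] (faults so far: 5)
  step 13: ref 4 -> HIT, frames=[3,2,4] (faults so far: 5)
  step 14: ref 4 -> HIT, frames=[3,2,4] (faults so far: 5)
  FIFO total faults: 5
--- LRU ---
  step 0: ref 2 -> FAULT, frames=[2,-,-] (faults so far: 1)
  step 1: ref 1 -> FAULT, frames=[2,1,-] (faults so far: 2)
  step 2: ref 4 -> FAULT, frames=[2,1,4] (faults so far: 3)
  step 3: ref 3 -> FAULT, evict 2, frames=[3,1,4] (faults so far: 4)
  step 4: ref 2 -> FAULT, evict 1, frames=[3,2,4] (faults so far: 5)
  step 5: ref 2 -> HIT, frames=[3,2,4] (faults so far: 5)
  step 6: ref 3 -> HIT, frames=[3,2,4] (faults so far: 5)
  step 7: ref 3 -> HIT, frames=[3,2,4] (faults so far: 5)
  step 8: ref 4 -> HIT, frames=[3,2,4] (faults so far: 5)
  step 9: ref 3 -> HIT, frames=[3,2,4] (faults so far: 5)
  step 10: ref 4 -> HIT, frames=[3,2,4] (faults so far: 5)
  step 11: ref 4 -> HIT, frames=[3,2,4] (faults so far: 5)
  step 12: ref 3 -> HIT, frames=[3,2,4] (faults so far: 5)
  step 13: ref 4 -> HIT, frames=[3,2,4] (faults so far: 5)
  step 14: ref 4 -> HIT, frames=[3,2,4] (faults so far: 5)
  LRU total faults: 5
--- Optimal ---
  step 0: ref 2 -> FAULT, frames=[2,-,-] (faults so far: 1)
  step 1: ref 1 -> FAULT, frames=[2,1,-] (faults so far: 2)
  step 2: ref 4 -> FAULT, frames=[2,1,4] (faults so far: 3)
  step 3: ref 3 -> FAULT, evict 1, frames=[2,3,4] (faults so far: 4)
  step 4: ref 2 -> HIT, frames=[2,3,4] (faults so far: 4)
  step 5: ref 2 -> HIT, frames=[2,3,4] (faults so far: 4)
  step 6: ref 3 -> HIT, frames=[2,3,4] (faults so far: 4)
  step 7: ref 3 -> HIT, frames=[2,3,4] (faults so far: 4)
  step 8: ref 4 -> HIT, frames=[2,3,4] (faults so far: 4)
  step 9: ref 3 -> HIT, frames=[2,3,4] (faults so far: 4)
  step 10: ref 4 -> HIT, frames=[2,3,4] (faults so far: 4)
  step 11: ref 4 -> HIT, frames=[2,3,4] (faults so far: 4)
  step 12: ref 3 -> HIT, frames=[2,3,4] (faults so far: 4)
  step 13: ref 4 -> HIT, frames=[2,3,4] (faults so far: 4)
  step 14: ref 4 -> HIT, frames=[2,3,4] (faults so far: 4)
  Optimal total faults: 4

Answer: 5 5 4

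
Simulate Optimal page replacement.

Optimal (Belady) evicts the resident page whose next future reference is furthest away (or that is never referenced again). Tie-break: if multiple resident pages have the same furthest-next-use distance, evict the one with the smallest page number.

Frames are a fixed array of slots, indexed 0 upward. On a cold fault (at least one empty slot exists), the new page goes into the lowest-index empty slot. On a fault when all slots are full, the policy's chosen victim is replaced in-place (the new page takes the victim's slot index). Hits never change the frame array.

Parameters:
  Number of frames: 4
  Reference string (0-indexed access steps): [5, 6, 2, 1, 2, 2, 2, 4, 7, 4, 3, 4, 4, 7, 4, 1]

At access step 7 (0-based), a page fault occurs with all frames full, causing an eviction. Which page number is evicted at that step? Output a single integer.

Step 0: ref 5 -> FAULT, frames=[5,-,-,-]
Step 1: ref 6 -> FAULT, frames=[5,6,-,-]
Step 2: ref 2 -> FAULT, frames=[5,6,2,-]
Step 3: ref 1 -> FAULT, frames=[5,6,2,1]
Step 4: ref 2 -> HIT, frames=[5,6,2,1]
Step 5: ref 2 -> HIT, frames=[5,6,2,1]
Step 6: ref 2 -> HIT, frames=[5,6,2,1]
Step 7: ref 4 -> FAULT, evict 2, frames=[5,6,4,1]
At step 7: evicted page 2

Answer: 2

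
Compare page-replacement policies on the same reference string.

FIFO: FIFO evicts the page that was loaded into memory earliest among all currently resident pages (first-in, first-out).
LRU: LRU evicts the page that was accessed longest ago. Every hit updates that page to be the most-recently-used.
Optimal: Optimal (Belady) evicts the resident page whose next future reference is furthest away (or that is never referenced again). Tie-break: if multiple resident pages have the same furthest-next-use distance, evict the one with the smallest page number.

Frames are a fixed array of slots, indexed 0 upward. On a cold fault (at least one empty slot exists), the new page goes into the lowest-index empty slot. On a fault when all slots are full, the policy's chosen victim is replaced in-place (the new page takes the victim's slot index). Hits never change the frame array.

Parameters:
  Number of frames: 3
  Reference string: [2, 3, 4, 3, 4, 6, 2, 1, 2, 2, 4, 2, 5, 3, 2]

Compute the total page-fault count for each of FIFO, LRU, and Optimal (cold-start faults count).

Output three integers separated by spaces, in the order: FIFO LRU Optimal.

--- FIFO ---
  step 0: ref 2 -> FAULT, frames=[2,-,-] (faults so far: 1)
  step 1: ref 3 -> FAULT, frames=[2,3,-] (faults so far: 2)
  step 2: ref 4 -> FAULT, frames=[2,3,4] (faults so far: 3)
  step 3: ref 3 -> HIT, frames=[2,3,4] (faults so far: 3)
  step 4: ref 4 -> HIT, frames=[2,3,4] (faults so far: 3)
  step 5: ref 6 -> FAULT, evict 2, frames=[6,3,4] (faults so far: 4)
  step 6: ref 2 -> FAULT, evict 3, frames=[6,2,4] (faults so far: 5)
  step 7: ref 1 -> FAULT, evict 4, frames=[6,2,1] (faults so far: 6)
  step 8: ref 2 -> HIT, frames=[6,2,1] (faults so far: 6)
  step 9: ref 2 -> HIT, frames=[6,2,1] (faults so far: 6)
  step 10: ref 4 -> FAULT, evict 6, frames=[4,2,1] (faults so far: 7)
  step 11: ref 2 -> HIT, frames=[4,2,1] (faults so far: 7)
  step 12: ref 5 -> FAULT, evict 2, frames=[4,5,1] (faults so far: 8)
  step 13: ref 3 -> FAULT, evict 1, frames=[4,5,3] (faults so far: 9)
  step 14: ref 2 -> FAULT, evict 4, frames=[2,5,3] (faults so far: 10)
  FIFO total faults: 10
--- LRU ---
  step 0: ref 2 -> FAULT, frames=[2,-,-] (faults so far: 1)
  step 1: ref 3 -> FAULT, frames=[2,3,-] (faults so far: 2)
  step 2: ref 4 -> FAULT, frames=[2,3,4] (faults so far: 3)
  step 3: ref 3 -> HIT, frames=[2,3,4] (faults so far: 3)
  step 4: ref 4 -> HIT, frames=[2,3,4] (faults so far: 3)
  step 5: ref 6 -> FAULT, evict 2, frames=[6,3,4] (faults so far: 4)
  step 6: ref 2 -> FAULT, evict 3, frames=[6,2,4] (faults so far: 5)
  step 7: ref 1 -> FAULT, evict 4, frames=[6,2,1] (faults so far: 6)
  step 8: ref 2 -> HIT, frames=[6,2,1] (faults so far: 6)
  step 9: ref 2 -> HIT, frames=[6,2,1] (faults so far: 6)
  step 10: ref 4 -> FAULT, evict 6, frames=[4,2,1] (faults so far: 7)
  step 11: ref 2 -> HIT, frames=[4,2,1] (faults so far: 7)
  step 12: ref 5 -> FAULT, evict 1, frames=[4,2,5] (faults so far: 8)
  step 13: ref 3 -> FAULT, evict 4, frames=[3,2,5] (faults so far: 9)
  step 14: ref 2 -> HIT, frames=[3,2,5] (faults so far: 9)
  LRU total faults: 9
--- Optimal ---
  step 0: ref 2 -> FAULT, frames=[2,-,-] (faults so far: 1)
  step 1: ref 3 -> FAULT, frames=[2,3,-] (faults so far: 2)
  step 2: ref 4 -> FAULT, frames=[2,3,4] (faults so far: 3)
  step 3: ref 3 -> HIT, frames=[2,3,4] (faults so far: 3)
  step 4: ref 4 -> HIT, frames=[2,3,4] (faults so far: 3)
  step 5: ref 6 -> FAULT, evict 3, frames=[2,6,4] (faults so far: 4)
  step 6: ref 2 -> HIT, frames=[2,6,4] (faults so far: 4)
  step 7: ref 1 -> FAULT, evict 6, frames=[2,1,4] (faults so far: 5)
  step 8: ref 2 -> HIT, frames=[2,1,4] (faults so far: 5)
  step 9: ref 2 -> HIT, frames=[2,1,4] (faults so far: 5)
  step 10: ref 4 -> HIT, frames=[2,1,4] (faults so far: 5)
  step 11: ref 2 -> HIT, frames=[2,1,4] (faults so far: 5)
  step 12: ref 5 -> FAULT, evict 1, frames=[2,5,4] (faults so far: 6)
  step 13: ref 3 -> FAULT, evict 4, frames=[2,5,3] (faults so far: 7)
  step 14: ref 2 -> HIT, frames=[2,5,3] (faults so far: 7)
  Optimal total faults: 7

Answer: 10 9 7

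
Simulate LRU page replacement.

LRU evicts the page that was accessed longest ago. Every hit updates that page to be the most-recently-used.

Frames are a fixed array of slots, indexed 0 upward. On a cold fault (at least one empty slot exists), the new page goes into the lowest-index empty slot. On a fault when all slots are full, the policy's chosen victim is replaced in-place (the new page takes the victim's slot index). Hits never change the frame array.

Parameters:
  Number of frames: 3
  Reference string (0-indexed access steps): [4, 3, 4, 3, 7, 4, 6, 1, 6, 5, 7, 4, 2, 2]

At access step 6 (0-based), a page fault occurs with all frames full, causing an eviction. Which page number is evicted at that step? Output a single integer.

Answer: 3

Derivation:
Step 0: ref 4 -> FAULT, frames=[4,-,-]
Step 1: ref 3 -> FAULT, frames=[4,3,-]
Step 2: ref 4 -> HIT, frames=[4,3,-]
Step 3: ref 3 -> HIT, frames=[4,3,-]
Step 4: ref 7 -> FAULT, frames=[4,3,7]
Step 5: ref 4 -> HIT, frames=[4,3,7]
Step 6: ref 6 -> FAULT, evict 3, frames=[4,6,7]
At step 6: evicted page 3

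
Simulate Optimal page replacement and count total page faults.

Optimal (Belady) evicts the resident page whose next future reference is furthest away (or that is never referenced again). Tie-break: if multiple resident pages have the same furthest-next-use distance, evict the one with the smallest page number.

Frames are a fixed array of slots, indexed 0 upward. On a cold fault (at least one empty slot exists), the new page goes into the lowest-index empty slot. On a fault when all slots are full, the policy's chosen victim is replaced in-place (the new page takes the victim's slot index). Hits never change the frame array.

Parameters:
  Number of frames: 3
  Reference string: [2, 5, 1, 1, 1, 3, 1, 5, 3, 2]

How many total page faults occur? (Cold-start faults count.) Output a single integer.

Answer: 5

Derivation:
Step 0: ref 2 → FAULT, frames=[2,-,-]
Step 1: ref 5 → FAULT, frames=[2,5,-]
Step 2: ref 1 → FAULT, frames=[2,5,1]
Step 3: ref 1 → HIT, frames=[2,5,1]
Step 4: ref 1 → HIT, frames=[2,5,1]
Step 5: ref 3 → FAULT (evict 2), frames=[3,5,1]
Step 6: ref 1 → HIT, frames=[3,5,1]
Step 7: ref 5 → HIT, frames=[3,5,1]
Step 8: ref 3 → HIT, frames=[3,5,1]
Step 9: ref 2 → FAULT (evict 1), frames=[3,5,2]
Total faults: 5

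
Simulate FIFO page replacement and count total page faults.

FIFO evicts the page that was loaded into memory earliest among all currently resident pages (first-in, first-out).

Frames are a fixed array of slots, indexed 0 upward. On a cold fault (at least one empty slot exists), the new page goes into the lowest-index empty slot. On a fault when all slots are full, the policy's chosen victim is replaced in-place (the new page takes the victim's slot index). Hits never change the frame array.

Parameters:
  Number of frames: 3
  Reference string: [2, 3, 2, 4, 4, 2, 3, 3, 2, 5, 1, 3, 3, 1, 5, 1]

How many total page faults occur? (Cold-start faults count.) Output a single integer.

Step 0: ref 2 → FAULT, frames=[2,-,-]
Step 1: ref 3 → FAULT, frames=[2,3,-]
Step 2: ref 2 → HIT, frames=[2,3,-]
Step 3: ref 4 → FAULT, frames=[2,3,4]
Step 4: ref 4 → HIT, frames=[2,3,4]
Step 5: ref 2 → HIT, frames=[2,3,4]
Step 6: ref 3 → HIT, frames=[2,3,4]
Step 7: ref 3 → HIT, frames=[2,3,4]
Step 8: ref 2 → HIT, frames=[2,3,4]
Step 9: ref 5 → FAULT (evict 2), frames=[5,3,4]
Step 10: ref 1 → FAULT (evict 3), frames=[5,1,4]
Step 11: ref 3 → FAULT (evict 4), frames=[5,1,3]
Step 12: ref 3 → HIT, frames=[5,1,3]
Step 13: ref 1 → HIT, frames=[5,1,3]
Step 14: ref 5 → HIT, frames=[5,1,3]
Step 15: ref 1 → HIT, frames=[5,1,3]
Total faults: 6

Answer: 6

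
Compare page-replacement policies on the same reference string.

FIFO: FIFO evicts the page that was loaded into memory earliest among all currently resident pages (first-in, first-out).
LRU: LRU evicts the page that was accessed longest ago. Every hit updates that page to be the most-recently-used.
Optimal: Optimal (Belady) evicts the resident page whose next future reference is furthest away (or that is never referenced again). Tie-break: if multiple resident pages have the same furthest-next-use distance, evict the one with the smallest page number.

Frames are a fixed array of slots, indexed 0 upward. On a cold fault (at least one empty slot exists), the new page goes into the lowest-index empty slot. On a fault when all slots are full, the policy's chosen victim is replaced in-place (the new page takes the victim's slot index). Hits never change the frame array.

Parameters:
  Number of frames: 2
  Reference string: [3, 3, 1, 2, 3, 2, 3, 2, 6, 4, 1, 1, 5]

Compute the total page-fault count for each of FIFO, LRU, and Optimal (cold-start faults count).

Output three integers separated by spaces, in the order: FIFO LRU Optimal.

Answer: 8 8 7

Derivation:
--- FIFO ---
  step 0: ref 3 -> FAULT, frames=[3,-] (faults so far: 1)
  step 1: ref 3 -> HIT, frames=[3,-] (faults so far: 1)
  step 2: ref 1 -> FAULT, frames=[3,1] (faults so far: 2)
  step 3: ref 2 -> FAULT, evict 3, frames=[2,1] (faults so far: 3)
  step 4: ref 3 -> FAULT, evict 1, frames=[2,3] (faults so far: 4)
  step 5: ref 2 -> HIT, frames=[2,3] (faults so far: 4)
  step 6: ref 3 -> HIT, frames=[2,3] (faults so far: 4)
  step 7: ref 2 -> HIT, frames=[2,3] (faults so far: 4)
  step 8: ref 6 -> FAULT, evict 2, frames=[6,3] (faults so far: 5)
  step 9: ref 4 -> FAULT, evict 3, frames=[6,4] (faults so far: 6)
  step 10: ref 1 -> FAULT, evict 6, frames=[1,4] (faults so far: 7)
  step 11: ref 1 -> HIT, frames=[1,4] (faults so far: 7)
  step 12: ref 5 -> FAULT, evict 4, frames=[1,5] (faults so far: 8)
  FIFO total faults: 8
--- LRU ---
  step 0: ref 3 -> FAULT, frames=[3,-] (faults so far: 1)
  step 1: ref 3 -> HIT, frames=[3,-] (faults so far: 1)
  step 2: ref 1 -> FAULT, frames=[3,1] (faults so far: 2)
  step 3: ref 2 -> FAULT, evict 3, frames=[2,1] (faults so far: 3)
  step 4: ref 3 -> FAULT, evict 1, frames=[2,3] (faults so far: 4)
  step 5: ref 2 -> HIT, frames=[2,3] (faults so far: 4)
  step 6: ref 3 -> HIT, frames=[2,3] (faults so far: 4)
  step 7: ref 2 -> HIT, frames=[2,3] (faults so far: 4)
  step 8: ref 6 -> FAULT, evict 3, frames=[2,6] (faults so far: 5)
  step 9: ref 4 -> FAULT, evict 2, frames=[4,6] (faults so far: 6)
  step 10: ref 1 -> FAULT, evict 6, frames=[4,1] (faults so far: 7)
  step 11: ref 1 -> HIT, frames=[4,1] (faults so far: 7)
  step 12: ref 5 -> FAULT, evict 4, frames=[5,1] (faults so far: 8)
  LRU total faults: 8
--- Optimal ---
  step 0: ref 3 -> FAULT, frames=[3,-] (faults so far: 1)
  step 1: ref 3 -> HIT, frames=[3,-] (faults so far: 1)
  step 2: ref 1 -> FAULT, frames=[3,1] (faults so far: 2)
  step 3: ref 2 -> FAULT, evict 1, frames=[3,2] (faults so far: 3)
  step 4: ref 3 -> HIT, frames=[3,2] (faults so far: 3)
  step 5: ref 2 -> HIT, frames=[3,2] (faults so far: 3)
  step 6: ref 3 -> HIT, frames=[3,2] (faults so far: 3)
  step 7: ref 2 -> HIT, frames=[3,2] (faults so far: 3)
  step 8: ref 6 -> FAULT, evict 2, frames=[3,6] (faults so far: 4)
  step 9: ref 4 -> FAULT, evict 3, frames=[4,6] (faults so far: 5)
  step 10: ref 1 -> FAULT, evict 4, frames=[1,6] (faults so far: 6)
  step 11: ref 1 -> HIT, frames=[1,6] (faults so far: 6)
  step 12: ref 5 -> FAULT, evict 1, frames=[5,6] (faults so far: 7)
  Optimal total faults: 7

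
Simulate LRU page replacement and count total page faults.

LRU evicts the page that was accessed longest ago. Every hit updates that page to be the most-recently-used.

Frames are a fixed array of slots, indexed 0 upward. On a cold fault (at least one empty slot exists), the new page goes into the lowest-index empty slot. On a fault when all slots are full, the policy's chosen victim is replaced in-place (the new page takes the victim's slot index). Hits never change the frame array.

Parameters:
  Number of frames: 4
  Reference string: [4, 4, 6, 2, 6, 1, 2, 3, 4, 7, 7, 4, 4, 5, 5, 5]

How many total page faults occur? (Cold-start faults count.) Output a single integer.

Answer: 8

Derivation:
Step 0: ref 4 → FAULT, frames=[4,-,-,-]
Step 1: ref 4 → HIT, frames=[4,-,-,-]
Step 2: ref 6 → FAULT, frames=[4,6,-,-]
Step 3: ref 2 → FAULT, frames=[4,6,2,-]
Step 4: ref 6 → HIT, frames=[4,6,2,-]
Step 5: ref 1 → FAULT, frames=[4,6,2,1]
Step 6: ref 2 → HIT, frames=[4,6,2,1]
Step 7: ref 3 → FAULT (evict 4), frames=[3,6,2,1]
Step 8: ref 4 → FAULT (evict 6), frames=[3,4,2,1]
Step 9: ref 7 → FAULT (evict 1), frames=[3,4,2,7]
Step 10: ref 7 → HIT, frames=[3,4,2,7]
Step 11: ref 4 → HIT, frames=[3,4,2,7]
Step 12: ref 4 → HIT, frames=[3,4,2,7]
Step 13: ref 5 → FAULT (evict 2), frames=[3,4,5,7]
Step 14: ref 5 → HIT, frames=[3,4,5,7]
Step 15: ref 5 → HIT, frames=[3,4,5,7]
Total faults: 8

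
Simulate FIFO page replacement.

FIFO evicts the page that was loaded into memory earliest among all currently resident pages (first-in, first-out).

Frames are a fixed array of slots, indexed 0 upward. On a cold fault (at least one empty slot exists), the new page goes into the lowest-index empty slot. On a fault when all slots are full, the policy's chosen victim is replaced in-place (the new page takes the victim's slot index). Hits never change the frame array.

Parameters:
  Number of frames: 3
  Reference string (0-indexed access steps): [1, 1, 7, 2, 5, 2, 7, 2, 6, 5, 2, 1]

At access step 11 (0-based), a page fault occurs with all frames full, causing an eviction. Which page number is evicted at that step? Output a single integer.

Answer: 2

Derivation:
Step 0: ref 1 -> FAULT, frames=[1,-,-]
Step 1: ref 1 -> HIT, frames=[1,-,-]
Step 2: ref 7 -> FAULT, frames=[1,7,-]
Step 3: ref 2 -> FAULT, frames=[1,7,2]
Step 4: ref 5 -> FAULT, evict 1, frames=[5,7,2]
Step 5: ref 2 -> HIT, frames=[5,7,2]
Step 6: ref 7 -> HIT, frames=[5,7,2]
Step 7: ref 2 -> HIT, frames=[5,7,2]
Step 8: ref 6 -> FAULT, evict 7, frames=[5,6,2]
Step 9: ref 5 -> HIT, frames=[5,6,2]
Step 10: ref 2 -> HIT, frames=[5,6,2]
Step 11: ref 1 -> FAULT, evict 2, frames=[5,6,1]
At step 11: evicted page 2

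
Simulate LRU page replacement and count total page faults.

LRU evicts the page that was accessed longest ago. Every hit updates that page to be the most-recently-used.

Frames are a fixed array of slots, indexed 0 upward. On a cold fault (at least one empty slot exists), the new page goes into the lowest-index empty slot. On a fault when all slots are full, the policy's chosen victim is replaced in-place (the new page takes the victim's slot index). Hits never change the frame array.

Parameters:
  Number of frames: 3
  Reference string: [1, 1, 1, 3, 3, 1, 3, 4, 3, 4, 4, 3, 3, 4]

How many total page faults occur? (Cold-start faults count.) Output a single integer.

Step 0: ref 1 → FAULT, frames=[1,-,-]
Step 1: ref 1 → HIT, frames=[1,-,-]
Step 2: ref 1 → HIT, frames=[1,-,-]
Step 3: ref 3 → FAULT, frames=[1,3,-]
Step 4: ref 3 → HIT, frames=[1,3,-]
Step 5: ref 1 → HIT, frames=[1,3,-]
Step 6: ref 3 → HIT, frames=[1,3,-]
Step 7: ref 4 → FAULT, frames=[1,3,4]
Step 8: ref 3 → HIT, frames=[1,3,4]
Step 9: ref 4 → HIT, frames=[1,3,4]
Step 10: ref 4 → HIT, frames=[1,3,4]
Step 11: ref 3 → HIT, frames=[1,3,4]
Step 12: ref 3 → HIT, frames=[1,3,4]
Step 13: ref 4 → HIT, frames=[1,3,4]
Total faults: 3

Answer: 3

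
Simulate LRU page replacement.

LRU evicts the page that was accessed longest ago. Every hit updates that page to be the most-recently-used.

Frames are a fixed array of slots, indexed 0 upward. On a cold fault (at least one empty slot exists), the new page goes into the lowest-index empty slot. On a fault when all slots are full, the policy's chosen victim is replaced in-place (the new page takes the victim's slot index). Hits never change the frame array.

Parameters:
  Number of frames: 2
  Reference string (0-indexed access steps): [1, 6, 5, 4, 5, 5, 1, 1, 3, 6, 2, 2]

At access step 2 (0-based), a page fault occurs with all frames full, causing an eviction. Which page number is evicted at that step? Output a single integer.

Step 0: ref 1 -> FAULT, frames=[1,-]
Step 1: ref 6 -> FAULT, frames=[1,6]
Step 2: ref 5 -> FAULT, evict 1, frames=[5,6]
At step 2: evicted page 1

Answer: 1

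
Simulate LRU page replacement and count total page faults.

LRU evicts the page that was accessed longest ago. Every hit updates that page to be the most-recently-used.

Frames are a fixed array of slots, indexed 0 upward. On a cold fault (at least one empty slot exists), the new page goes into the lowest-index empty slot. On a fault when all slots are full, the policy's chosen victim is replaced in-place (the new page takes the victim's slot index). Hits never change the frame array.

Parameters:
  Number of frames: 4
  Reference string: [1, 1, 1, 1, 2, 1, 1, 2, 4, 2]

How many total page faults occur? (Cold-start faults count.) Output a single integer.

Answer: 3

Derivation:
Step 0: ref 1 → FAULT, frames=[1,-,-,-]
Step 1: ref 1 → HIT, frames=[1,-,-,-]
Step 2: ref 1 → HIT, frames=[1,-,-,-]
Step 3: ref 1 → HIT, frames=[1,-,-,-]
Step 4: ref 2 → FAULT, frames=[1,2,-,-]
Step 5: ref 1 → HIT, frames=[1,2,-,-]
Step 6: ref 1 → HIT, frames=[1,2,-,-]
Step 7: ref 2 → HIT, frames=[1,2,-,-]
Step 8: ref 4 → FAULT, frames=[1,2,4,-]
Step 9: ref 2 → HIT, frames=[1,2,4,-]
Total faults: 3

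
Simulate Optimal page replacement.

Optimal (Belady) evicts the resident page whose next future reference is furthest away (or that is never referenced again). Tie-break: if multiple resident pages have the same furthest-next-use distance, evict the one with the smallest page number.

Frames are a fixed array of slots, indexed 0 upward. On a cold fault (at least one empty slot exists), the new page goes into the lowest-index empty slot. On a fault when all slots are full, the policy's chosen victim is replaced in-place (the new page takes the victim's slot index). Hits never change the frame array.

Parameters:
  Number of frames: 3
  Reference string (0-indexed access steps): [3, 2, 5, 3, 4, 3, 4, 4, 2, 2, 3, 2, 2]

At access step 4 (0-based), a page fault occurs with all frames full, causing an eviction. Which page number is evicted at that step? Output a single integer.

Answer: 5

Derivation:
Step 0: ref 3 -> FAULT, frames=[3,-,-]
Step 1: ref 2 -> FAULT, frames=[3,2,-]
Step 2: ref 5 -> FAULT, frames=[3,2,5]
Step 3: ref 3 -> HIT, frames=[3,2,5]
Step 4: ref 4 -> FAULT, evict 5, frames=[3,2,4]
At step 4: evicted page 5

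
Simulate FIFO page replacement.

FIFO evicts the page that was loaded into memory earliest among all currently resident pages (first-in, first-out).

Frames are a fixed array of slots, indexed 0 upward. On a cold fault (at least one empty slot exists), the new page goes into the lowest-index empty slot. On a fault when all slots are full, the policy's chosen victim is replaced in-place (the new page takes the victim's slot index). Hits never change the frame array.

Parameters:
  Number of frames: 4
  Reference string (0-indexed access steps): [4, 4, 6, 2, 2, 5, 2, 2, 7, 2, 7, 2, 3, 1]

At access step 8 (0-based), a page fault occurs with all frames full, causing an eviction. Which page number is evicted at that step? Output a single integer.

Step 0: ref 4 -> FAULT, frames=[4,-,-,-]
Step 1: ref 4 -> HIT, frames=[4,-,-,-]
Step 2: ref 6 -> FAULT, frames=[4,6,-,-]
Step 3: ref 2 -> FAULT, frames=[4,6,2,-]
Step 4: ref 2 -> HIT, frames=[4,6,2,-]
Step 5: ref 5 -> FAULT, frames=[4,6,2,5]
Step 6: ref 2 -> HIT, frames=[4,6,2,5]
Step 7: ref 2 -> HIT, frames=[4,6,2,5]
Step 8: ref 7 -> FAULT, evict 4, frames=[7,6,2,5]
At step 8: evicted page 4

Answer: 4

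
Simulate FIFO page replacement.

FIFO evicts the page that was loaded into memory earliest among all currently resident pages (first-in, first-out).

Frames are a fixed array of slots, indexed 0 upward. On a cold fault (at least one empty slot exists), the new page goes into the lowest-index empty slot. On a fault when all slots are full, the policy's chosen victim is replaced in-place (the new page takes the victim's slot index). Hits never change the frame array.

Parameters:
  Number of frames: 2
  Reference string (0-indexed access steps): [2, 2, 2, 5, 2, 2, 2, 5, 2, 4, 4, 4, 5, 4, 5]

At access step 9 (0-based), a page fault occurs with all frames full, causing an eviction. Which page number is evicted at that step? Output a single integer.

Step 0: ref 2 -> FAULT, frames=[2,-]
Step 1: ref 2 -> HIT, frames=[2,-]
Step 2: ref 2 -> HIT, frames=[2,-]
Step 3: ref 5 -> FAULT, frames=[2,5]
Step 4: ref 2 -> HIT, frames=[2,5]
Step 5: ref 2 -> HIT, frames=[2,5]
Step 6: ref 2 -> HIT, frames=[2,5]
Step 7: ref 5 -> HIT, frames=[2,5]
Step 8: ref 2 -> HIT, frames=[2,5]
Step 9: ref 4 -> FAULT, evict 2, frames=[4,5]
At step 9: evicted page 2

Answer: 2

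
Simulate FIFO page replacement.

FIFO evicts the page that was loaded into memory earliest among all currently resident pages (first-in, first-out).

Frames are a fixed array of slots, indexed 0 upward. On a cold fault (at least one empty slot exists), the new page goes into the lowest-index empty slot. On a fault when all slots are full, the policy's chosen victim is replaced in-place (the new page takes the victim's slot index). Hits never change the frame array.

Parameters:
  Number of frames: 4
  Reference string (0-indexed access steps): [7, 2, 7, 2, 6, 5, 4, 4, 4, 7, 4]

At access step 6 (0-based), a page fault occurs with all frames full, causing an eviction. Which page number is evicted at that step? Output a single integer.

Step 0: ref 7 -> FAULT, frames=[7,-,-,-]
Step 1: ref 2 -> FAULT, frames=[7,2,-,-]
Step 2: ref 7 -> HIT, frames=[7,2,-,-]
Step 3: ref 2 -> HIT, frames=[7,2,-,-]
Step 4: ref 6 -> FAULT, frames=[7,2,6,-]
Step 5: ref 5 -> FAULT, frames=[7,2,6,5]
Step 6: ref 4 -> FAULT, evict 7, frames=[4,2,6,5]
At step 6: evicted page 7

Answer: 7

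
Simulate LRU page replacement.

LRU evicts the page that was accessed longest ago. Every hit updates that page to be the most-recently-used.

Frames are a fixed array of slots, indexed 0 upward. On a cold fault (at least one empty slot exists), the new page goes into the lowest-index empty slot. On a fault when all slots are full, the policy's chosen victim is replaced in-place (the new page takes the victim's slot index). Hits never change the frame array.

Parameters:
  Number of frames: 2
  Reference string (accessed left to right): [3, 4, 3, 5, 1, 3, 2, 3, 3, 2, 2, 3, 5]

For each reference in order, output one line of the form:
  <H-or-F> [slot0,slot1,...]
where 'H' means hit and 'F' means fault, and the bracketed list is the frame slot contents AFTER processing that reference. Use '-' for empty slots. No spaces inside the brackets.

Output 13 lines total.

F [3,-]
F [3,4]
H [3,4]
F [3,5]
F [1,5]
F [1,3]
F [2,3]
H [2,3]
H [2,3]
H [2,3]
H [2,3]
H [2,3]
F [5,3]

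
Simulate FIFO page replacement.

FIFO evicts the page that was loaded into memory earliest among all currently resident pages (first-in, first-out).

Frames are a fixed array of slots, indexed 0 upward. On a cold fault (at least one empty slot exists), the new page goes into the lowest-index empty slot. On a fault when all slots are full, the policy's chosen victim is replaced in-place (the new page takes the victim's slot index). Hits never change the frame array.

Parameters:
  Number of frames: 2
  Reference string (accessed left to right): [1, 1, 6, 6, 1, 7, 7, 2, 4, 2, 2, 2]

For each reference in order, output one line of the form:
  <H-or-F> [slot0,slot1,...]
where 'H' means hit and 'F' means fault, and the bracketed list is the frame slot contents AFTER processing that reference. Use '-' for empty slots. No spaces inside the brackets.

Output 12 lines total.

F [1,-]
H [1,-]
F [1,6]
H [1,6]
H [1,6]
F [7,6]
H [7,6]
F [7,2]
F [4,2]
H [4,2]
H [4,2]
H [4,2]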